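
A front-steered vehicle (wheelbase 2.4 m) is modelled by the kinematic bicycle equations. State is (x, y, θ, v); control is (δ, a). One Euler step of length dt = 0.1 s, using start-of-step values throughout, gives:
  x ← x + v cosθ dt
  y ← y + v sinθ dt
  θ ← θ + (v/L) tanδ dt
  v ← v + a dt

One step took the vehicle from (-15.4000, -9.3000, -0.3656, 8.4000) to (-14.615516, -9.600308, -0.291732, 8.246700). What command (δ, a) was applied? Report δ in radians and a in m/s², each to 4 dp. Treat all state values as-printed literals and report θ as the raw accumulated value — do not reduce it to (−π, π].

δ = 0.2080, a = -1.5330

a = (v'−v)/dt = (-0.153300)/0.1 = -1.5330
Δθ = θ'−θ = 0.073868;  (v·dt/L) = 8.4000·0.1/2.4 = 0.350000
tan δ = Δθ·L/(v·dt) = 0.211051  →  δ = 0.2080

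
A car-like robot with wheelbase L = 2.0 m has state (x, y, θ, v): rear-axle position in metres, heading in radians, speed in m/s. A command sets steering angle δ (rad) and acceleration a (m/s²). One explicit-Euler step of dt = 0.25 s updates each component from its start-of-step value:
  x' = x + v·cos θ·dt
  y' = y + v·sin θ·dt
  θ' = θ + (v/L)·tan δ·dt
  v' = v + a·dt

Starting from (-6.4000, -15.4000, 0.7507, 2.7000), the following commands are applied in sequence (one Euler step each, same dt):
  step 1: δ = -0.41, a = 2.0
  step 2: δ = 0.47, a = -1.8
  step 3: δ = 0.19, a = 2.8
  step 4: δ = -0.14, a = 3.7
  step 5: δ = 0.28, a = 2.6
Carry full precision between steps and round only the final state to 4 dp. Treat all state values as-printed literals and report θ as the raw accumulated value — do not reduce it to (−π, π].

(-3.4665, -12.5334, 0.9698, 5.0250)

after step 1 (δ=-0.41, a=2.0): (-5.906432, -14.939548, 0.604012, 3.200000)
after step 2 (δ=0.47, a=-1.8): (-5.247981, -14.485189, 0.807198, 2.750000)
after step 3 (δ=0.19, a=2.8): (-4.772558, -13.988572, 0.873308, 3.450000)
after step 4 (δ=-0.14, a=3.7): (-4.218579, -13.327501, 0.812536, 4.375000)
after step 5 (δ=0.28, a=2.6): (-3.466451, -12.533403, 0.969792, 5.025000)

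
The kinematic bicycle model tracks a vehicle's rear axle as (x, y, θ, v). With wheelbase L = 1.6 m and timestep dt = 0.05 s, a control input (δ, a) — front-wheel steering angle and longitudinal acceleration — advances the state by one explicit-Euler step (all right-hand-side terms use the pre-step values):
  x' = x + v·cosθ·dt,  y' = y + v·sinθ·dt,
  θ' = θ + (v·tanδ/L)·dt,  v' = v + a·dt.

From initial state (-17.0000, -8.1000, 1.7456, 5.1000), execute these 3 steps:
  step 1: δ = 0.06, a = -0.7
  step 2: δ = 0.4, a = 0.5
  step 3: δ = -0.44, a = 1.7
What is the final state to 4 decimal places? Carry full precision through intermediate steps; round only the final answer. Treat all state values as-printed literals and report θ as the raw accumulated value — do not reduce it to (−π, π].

(-17.1541, -7.3534, 1.7472, 5.1750)

after step 1 (δ=0.06, a=-0.7): (-17.044348, -7.848886, 1.755174, 5.065000)
after step 2 (δ=0.4, a=0.5): (-17.090778, -7.599928, 1.822094, 5.090000)
after step 3 (δ=-0.44, a=1.7): (-17.154062, -7.353422, 1.747211, 5.175000)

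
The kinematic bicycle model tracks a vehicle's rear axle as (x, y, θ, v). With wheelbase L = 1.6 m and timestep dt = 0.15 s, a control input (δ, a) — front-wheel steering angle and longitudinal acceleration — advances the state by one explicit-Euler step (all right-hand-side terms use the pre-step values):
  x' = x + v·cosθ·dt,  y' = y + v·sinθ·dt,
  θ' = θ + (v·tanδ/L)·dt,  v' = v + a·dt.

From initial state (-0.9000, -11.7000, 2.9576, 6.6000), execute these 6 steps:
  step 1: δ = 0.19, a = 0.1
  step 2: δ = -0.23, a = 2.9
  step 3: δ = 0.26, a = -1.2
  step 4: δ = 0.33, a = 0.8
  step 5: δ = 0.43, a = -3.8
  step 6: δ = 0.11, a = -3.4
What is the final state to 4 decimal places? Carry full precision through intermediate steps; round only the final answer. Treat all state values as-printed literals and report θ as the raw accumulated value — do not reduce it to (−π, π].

after step 1 (δ=0.19, a=0.1): (-1.873290, -11.518873, 3.076598, 6.615000)
after step 2 (δ=-0.23, a=2.9): (-2.863445, -11.454428, 2.931392, 7.050000)
after step 3 (δ=0.26, a=-1.2): (-3.897668, -11.233774, 3.107216, 6.870000)
after step 4 (δ=0.33, a=0.8): (-4.927559, -11.198356, 3.327823, 6.990000)
after step 5 (δ=0.43, a=-3.8): (-5.957930, -11.392492, 3.628364, 6.420000)
after step 6 (δ=0.11, a=-3.4): (-6.809076, -11.842959, 3.694838, 5.910000)

(-6.8091, -11.8430, 3.6948, 5.9100)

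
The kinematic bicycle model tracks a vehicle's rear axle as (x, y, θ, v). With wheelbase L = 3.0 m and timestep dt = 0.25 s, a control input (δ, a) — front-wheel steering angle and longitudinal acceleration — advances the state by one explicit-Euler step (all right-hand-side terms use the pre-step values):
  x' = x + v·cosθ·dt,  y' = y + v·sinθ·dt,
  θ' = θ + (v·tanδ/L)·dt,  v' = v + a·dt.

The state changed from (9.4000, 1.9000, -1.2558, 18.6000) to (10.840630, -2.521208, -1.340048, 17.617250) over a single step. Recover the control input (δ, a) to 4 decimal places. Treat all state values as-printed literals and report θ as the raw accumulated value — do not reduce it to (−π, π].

δ = -0.0543, a = -3.9310

a = (v'−v)/dt = (-0.982750)/0.25 = -3.9310
Δθ = θ'−θ = -0.084248;  (v·dt/L) = 18.6000·0.25/3.0 = 1.550000
tan δ = Δθ·L/(v·dt) = -0.054354  →  δ = -0.0543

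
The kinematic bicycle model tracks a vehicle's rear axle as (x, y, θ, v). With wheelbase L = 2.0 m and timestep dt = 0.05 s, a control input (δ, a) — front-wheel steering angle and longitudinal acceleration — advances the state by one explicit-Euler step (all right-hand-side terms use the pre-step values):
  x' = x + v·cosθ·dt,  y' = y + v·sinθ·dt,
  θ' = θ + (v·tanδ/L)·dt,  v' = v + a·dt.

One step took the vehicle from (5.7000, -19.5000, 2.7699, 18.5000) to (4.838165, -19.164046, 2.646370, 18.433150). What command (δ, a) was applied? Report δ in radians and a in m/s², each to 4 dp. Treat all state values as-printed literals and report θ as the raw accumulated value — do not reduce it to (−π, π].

δ = -0.2610, a = -1.3370

a = (v'−v)/dt = (-0.066850)/0.05 = -1.3370
Δθ = θ'−θ = -0.123530;  (v·dt/L) = 18.5000·0.05/2.0 = 0.462500
tan δ = Δθ·L/(v·dt) = -0.267092  →  δ = -0.2610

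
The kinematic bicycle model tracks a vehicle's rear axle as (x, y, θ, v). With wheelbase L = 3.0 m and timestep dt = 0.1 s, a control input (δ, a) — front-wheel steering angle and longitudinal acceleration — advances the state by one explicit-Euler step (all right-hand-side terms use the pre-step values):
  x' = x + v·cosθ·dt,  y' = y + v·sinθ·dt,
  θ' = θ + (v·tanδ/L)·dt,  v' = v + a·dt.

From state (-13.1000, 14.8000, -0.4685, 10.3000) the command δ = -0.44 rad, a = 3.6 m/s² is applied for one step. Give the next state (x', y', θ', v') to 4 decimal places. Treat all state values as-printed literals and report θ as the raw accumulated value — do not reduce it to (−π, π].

x' = -13.1000 + 10.3000·cos(-0.4685)·0.1 = -12.1810
y' = 14.8000 + 10.3000·sin(-0.4685)·0.1 = 14.3349
θ' = -0.4685 + (10.3000/3.0)·tan(-0.44)·0.1 = -0.6301
v' = 10.3000 + 3.6000·0.1 = 10.6600

(-12.1810, 14.3349, -0.6301, 10.6600)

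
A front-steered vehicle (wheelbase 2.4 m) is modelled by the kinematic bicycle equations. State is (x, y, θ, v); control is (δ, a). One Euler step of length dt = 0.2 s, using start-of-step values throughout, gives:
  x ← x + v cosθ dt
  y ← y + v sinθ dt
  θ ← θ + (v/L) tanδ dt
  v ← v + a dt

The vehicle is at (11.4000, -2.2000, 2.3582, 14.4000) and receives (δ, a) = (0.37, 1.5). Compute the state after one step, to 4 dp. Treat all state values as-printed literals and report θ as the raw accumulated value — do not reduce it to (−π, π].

x' = 11.4000 + 14.4000·cos(2.3582)·0.2 = 9.3595
y' = -2.2000 + 14.4000·sin(2.3582)·0.2 = -0.1676
θ' = 2.3582 + (14.4000/2.4)·tan(0.37)·0.2 = 2.8236
v' = 14.4000 + 1.5000·0.2 = 14.7000

(9.3595, -0.1676, 2.8236, 14.7000)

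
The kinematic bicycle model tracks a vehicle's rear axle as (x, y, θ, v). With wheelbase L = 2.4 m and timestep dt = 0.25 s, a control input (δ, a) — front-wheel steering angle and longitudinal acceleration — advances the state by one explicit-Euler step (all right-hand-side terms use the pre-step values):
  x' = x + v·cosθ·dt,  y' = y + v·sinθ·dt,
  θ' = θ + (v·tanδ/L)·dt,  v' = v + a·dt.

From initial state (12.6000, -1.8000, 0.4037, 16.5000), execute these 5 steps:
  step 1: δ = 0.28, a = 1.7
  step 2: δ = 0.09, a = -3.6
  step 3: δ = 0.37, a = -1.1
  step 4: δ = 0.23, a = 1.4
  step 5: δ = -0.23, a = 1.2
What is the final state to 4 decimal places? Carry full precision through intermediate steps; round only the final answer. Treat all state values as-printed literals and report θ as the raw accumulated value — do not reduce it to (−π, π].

after step 1 (δ=0.28, a=1.7): (16.393407, -0.179603, 0.897934, 16.925000)
after step 2 (δ=0.09, a=-3.6): (19.030436, 3.129408, 1.057036, 16.025000)
after step 3 (δ=0.37, a=-1.1): (20.999331, 6.618461, 1.704484, 15.750000)
after step 4 (δ=0.23, a=1.4): (20.474501, 10.520827, 2.088626, 16.100000)
after step 5 (δ=-0.23, a=1.2): (18.482145, 14.018132, 1.695948, 16.400000)

(18.4821, 14.0181, 1.6959, 16.4000)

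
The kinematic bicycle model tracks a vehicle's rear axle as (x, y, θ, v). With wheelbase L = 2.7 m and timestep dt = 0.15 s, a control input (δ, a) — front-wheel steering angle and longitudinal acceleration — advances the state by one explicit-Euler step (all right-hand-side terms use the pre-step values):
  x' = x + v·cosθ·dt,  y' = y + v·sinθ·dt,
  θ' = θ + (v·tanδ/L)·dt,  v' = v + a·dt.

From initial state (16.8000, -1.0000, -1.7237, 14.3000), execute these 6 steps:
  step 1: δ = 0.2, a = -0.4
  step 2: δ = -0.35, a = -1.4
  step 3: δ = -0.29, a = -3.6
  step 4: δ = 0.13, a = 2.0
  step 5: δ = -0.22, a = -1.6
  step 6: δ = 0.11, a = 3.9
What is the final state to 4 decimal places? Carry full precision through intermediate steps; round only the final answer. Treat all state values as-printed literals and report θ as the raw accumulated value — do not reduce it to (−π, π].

after step 1 (δ=0.2, a=-0.4): (16.473298, -3.119974, -1.562658, 14.240000)
after step 2 (δ=-0.35, a=-1.4): (16.490681, -5.255904, -1.851436, 14.030000)
after step 3 (δ=-0.29, a=-3.6): (15.907797, -7.278072, -2.084032, 13.490000)
after step 4 (δ=0.13, a=2.0): (14.914260, -9.040865, -1.986052, 13.790000)
after step 5 (δ=-0.22, a=-1.6): (14.079778, -10.933569, -2.157369, 13.550000)
after step 6 (δ=0.11, a=3.9): (12.954768, -12.626322, -2.074228, 14.135000)

(12.9548, -12.6263, -2.0742, 14.1350)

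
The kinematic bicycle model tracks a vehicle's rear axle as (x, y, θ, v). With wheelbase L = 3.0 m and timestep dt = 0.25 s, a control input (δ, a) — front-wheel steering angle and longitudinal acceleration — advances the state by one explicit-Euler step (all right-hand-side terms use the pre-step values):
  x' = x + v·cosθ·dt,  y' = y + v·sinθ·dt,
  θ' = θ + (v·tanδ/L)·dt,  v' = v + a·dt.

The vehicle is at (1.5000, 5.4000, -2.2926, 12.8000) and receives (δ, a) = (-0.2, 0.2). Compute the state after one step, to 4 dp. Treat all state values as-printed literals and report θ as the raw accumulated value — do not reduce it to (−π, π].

x' = 1.5000 + 12.8000·cos(-2.2926)·0.25 = -0.6144
y' = 5.4000 + 12.8000·sin(-2.2926)·0.25 = 2.9980
θ' = -2.2926 + (12.8000/3.0)·tan(-0.2)·0.25 = -2.5088
v' = 12.8000 + 0.2000·0.25 = 12.8500

(-0.6144, 2.9980, -2.5088, 12.8500)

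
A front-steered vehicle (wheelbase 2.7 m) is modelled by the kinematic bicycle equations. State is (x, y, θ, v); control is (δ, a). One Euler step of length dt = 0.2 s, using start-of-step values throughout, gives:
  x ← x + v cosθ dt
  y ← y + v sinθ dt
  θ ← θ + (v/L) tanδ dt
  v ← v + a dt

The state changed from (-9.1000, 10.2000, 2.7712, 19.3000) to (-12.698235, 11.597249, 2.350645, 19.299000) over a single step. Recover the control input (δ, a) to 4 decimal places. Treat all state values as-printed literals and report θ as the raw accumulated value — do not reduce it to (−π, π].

δ = -0.2861, a = -0.0050

a = (v'−v)/dt = (-0.001000)/0.2 = -0.0050
Δθ = θ'−θ = -0.420555;  (v·dt/L) = 19.3000·0.2/2.7 = 1.429630
tan δ = Δθ·L/(v·dt) = -0.294171  →  δ = -0.2861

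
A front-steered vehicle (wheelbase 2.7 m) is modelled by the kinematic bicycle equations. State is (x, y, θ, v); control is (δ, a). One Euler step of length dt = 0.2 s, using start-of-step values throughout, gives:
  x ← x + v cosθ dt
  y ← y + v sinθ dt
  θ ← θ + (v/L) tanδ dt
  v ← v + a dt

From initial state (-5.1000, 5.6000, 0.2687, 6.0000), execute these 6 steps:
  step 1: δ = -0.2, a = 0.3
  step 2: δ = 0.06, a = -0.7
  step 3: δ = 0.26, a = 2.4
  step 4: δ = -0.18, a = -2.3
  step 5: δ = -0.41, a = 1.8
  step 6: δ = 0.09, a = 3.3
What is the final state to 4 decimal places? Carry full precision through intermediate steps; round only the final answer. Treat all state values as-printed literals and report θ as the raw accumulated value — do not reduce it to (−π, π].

(2.0367, 7.1150, 0.0868, 6.9600)

after step 1 (δ=-0.2, a=0.3): (-3.943060, 5.918574, 0.178607, 6.060000)
after step 2 (δ=0.06, a=-0.7): (-2.750340, 6.133896, 0.205572, 5.920000)
after step 3 (δ=0.26, a=2.4): (-1.591270, 6.375583, 0.322228, 6.400000)
after step 4 (δ=-0.18, a=-2.3): (-0.377149, 6.780934, 0.235961, 5.940000)
after step 5 (δ=-0.41, a=1.8): (0.777932, 7.058661, 0.044723, 6.300000)
after step 6 (δ=0.09, a=3.3): (2.036672, 7.114993, 0.086837, 6.960000)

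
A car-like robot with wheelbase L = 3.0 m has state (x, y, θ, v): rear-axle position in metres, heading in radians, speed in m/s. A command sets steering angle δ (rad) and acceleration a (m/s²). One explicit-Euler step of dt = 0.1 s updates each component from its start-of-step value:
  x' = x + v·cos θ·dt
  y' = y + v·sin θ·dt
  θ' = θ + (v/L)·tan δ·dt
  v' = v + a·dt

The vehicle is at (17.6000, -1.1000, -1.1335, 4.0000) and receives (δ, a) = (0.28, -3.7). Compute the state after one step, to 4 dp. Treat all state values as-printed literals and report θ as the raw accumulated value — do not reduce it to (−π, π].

(17.7694, -1.4624, -1.0952, 3.6300)

x' = 17.6000 + 4.0000·cos(-1.1335)·0.1 = 17.7694
y' = -1.1000 + 4.0000·sin(-1.1335)·0.1 = -1.4624
θ' = -1.1335 + (4.0000/3.0)·tan(0.28)·0.1 = -1.0952
v' = 4.0000 − 3.7000·0.1 = 3.6300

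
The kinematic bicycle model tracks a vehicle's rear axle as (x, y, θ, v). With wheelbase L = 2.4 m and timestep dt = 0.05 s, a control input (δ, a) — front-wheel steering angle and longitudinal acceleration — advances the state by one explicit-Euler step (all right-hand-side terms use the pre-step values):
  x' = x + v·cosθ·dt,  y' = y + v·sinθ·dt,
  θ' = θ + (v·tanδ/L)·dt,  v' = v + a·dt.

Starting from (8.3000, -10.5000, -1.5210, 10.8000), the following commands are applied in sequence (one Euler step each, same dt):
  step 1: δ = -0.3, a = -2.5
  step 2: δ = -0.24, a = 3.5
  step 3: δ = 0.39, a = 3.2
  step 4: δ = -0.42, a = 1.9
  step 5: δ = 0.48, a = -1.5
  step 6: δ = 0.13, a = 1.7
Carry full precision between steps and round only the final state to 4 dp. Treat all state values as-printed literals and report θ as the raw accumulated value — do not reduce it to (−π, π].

after step 1 (δ=-0.3, a=-2.5): (8.326879, -11.039331, -1.590601, 10.675000)
after step 2 (δ=-0.24, a=3.5): (8.316309, -11.572976, -1.645025, 10.850000)
after step 3 (δ=0.39, a=3.2): (8.276077, -12.113982, -1.552109, 11.010000)
after step 4 (δ=-0.42, a=1.9): (8.286364, -12.664386, -1.654542, 11.105000)
after step 5 (δ=0.48, a=-1.5): (8.239919, -13.217690, -1.534096, 11.030000)
after step 6 (δ=0.13, a=1.7): (8.260154, -13.768819, -1.504054, 11.115000)

(8.2602, -13.7688, -1.5041, 11.1150)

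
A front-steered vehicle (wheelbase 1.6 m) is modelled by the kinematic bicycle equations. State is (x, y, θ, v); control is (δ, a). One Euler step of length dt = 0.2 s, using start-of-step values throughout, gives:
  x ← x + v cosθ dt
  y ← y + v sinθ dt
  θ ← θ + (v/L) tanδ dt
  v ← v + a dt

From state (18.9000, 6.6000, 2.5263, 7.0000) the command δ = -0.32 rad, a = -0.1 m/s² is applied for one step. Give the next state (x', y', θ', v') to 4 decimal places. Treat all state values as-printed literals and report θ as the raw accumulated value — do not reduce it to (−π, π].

x' = 18.9000 + 7.0000·cos(2.5263)·0.2 = 17.7568
y' = 6.6000 + 7.0000·sin(2.5263)·0.2 = 7.4081
θ' = 2.5263 + (7.0000/1.6)·tan(-0.32)·0.2 = 2.2363
v' = 7.0000 − 0.1000·0.2 = 6.9800

(17.7568, 7.4081, 2.2363, 6.9800)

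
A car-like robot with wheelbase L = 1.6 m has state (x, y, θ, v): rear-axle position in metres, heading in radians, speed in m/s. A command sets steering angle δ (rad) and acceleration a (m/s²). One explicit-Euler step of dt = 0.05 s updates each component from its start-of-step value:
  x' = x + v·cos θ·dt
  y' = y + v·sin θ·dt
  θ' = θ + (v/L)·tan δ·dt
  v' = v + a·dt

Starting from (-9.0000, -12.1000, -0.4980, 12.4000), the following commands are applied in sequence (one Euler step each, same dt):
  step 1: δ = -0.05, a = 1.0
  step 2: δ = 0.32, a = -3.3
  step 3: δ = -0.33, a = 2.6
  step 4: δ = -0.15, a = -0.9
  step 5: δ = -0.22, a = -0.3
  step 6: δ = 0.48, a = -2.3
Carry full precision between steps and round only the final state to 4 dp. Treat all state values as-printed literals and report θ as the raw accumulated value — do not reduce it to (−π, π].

after step 1 (δ=-0.05, a=1.0): (-8.455305, -12.396155, -0.517391, 12.450000)
after step 2 (δ=0.32, a=-3.3): (-7.914283, -12.704053, -0.388460, 12.285000)
after step 3 (δ=-0.33, a=2.6): (-7.345799, -12.936708, -0.519957, 12.415000)
after step 4 (δ=-0.15, a=-0.9): (-6.807087, -13.245123, -0.578593, 12.370000)
after step 5 (δ=-0.22, a=-0.3): (-6.289258, -13.583348, -0.665036, 12.355000)
after step 6 (δ=0.48, a=-2.3): (-5.803154, -13.964554, -0.464031, 12.240000)

(-5.8032, -13.9646, -0.4640, 12.2400)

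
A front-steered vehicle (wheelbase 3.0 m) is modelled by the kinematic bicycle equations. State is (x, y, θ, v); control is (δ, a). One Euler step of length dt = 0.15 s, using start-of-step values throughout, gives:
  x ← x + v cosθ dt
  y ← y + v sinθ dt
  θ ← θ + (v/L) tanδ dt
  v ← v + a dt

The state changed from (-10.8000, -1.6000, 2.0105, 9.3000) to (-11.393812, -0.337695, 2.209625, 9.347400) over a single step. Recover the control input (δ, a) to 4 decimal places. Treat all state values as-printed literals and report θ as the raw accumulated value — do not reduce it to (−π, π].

δ = 0.4046, a = 0.3160

a = (v'−v)/dt = (0.047400)/0.15 = 0.3160
Δθ = θ'−θ = 0.199125;  (v·dt/L) = 9.3000·0.15/3.0 = 0.465000
tan δ = Δθ·L/(v·dt) = 0.428226  →  δ = 0.4046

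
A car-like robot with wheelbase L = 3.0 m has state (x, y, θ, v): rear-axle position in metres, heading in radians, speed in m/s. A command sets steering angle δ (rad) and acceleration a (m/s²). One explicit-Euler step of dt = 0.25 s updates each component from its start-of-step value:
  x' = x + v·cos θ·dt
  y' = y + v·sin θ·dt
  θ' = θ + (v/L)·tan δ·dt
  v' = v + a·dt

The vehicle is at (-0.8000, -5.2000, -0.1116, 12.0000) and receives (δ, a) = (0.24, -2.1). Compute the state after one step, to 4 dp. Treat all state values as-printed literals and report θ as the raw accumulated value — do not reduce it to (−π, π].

(2.1813, -5.5341, 0.1331, 11.4750)

x' = -0.8000 + 12.0000·cos(-0.1116)·0.25 = 2.1813
y' = -5.2000 + 12.0000·sin(-0.1116)·0.25 = -5.5341
θ' = -0.1116 + (12.0000/3.0)·tan(0.24)·0.25 = 0.1331
v' = 12.0000 − 2.1000·0.25 = 11.4750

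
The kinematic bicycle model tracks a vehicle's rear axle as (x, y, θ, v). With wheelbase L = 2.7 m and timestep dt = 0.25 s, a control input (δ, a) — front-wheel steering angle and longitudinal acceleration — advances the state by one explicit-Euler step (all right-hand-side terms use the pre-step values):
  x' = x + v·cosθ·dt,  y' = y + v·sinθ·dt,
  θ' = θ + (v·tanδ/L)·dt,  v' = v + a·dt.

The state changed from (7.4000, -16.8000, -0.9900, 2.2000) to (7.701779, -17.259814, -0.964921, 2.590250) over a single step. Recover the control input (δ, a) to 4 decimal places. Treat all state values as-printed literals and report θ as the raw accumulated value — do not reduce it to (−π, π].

δ = 0.1225, a = 1.5610

a = (v'−v)/dt = (0.390250)/0.25 = 1.5610
Δθ = θ'−θ = 0.025079;  (v·dt/L) = 2.2000·0.25/2.7 = 0.203704
tan δ = Δθ·L/(v·dt) = 0.123115  →  δ = 0.1225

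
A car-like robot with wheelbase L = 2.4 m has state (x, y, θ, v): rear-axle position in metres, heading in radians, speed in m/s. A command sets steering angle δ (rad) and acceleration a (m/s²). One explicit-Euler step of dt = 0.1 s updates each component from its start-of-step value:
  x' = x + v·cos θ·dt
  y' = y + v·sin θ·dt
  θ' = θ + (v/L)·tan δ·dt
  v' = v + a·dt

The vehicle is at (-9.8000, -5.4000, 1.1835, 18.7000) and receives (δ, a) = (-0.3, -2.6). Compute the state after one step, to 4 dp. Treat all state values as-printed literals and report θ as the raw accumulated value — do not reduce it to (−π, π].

x' = -9.8000 + 18.7000·cos(1.1835)·0.1 = -9.0937
y' = -5.4000 + 18.7000·sin(1.1835)·0.1 = -3.6685
θ' = 1.1835 + (18.7000/2.4)·tan(-0.3)·0.1 = 0.9425
v' = 18.7000 − 2.6000·0.1 = 18.4400

(-9.0937, -3.6685, 0.9425, 18.4400)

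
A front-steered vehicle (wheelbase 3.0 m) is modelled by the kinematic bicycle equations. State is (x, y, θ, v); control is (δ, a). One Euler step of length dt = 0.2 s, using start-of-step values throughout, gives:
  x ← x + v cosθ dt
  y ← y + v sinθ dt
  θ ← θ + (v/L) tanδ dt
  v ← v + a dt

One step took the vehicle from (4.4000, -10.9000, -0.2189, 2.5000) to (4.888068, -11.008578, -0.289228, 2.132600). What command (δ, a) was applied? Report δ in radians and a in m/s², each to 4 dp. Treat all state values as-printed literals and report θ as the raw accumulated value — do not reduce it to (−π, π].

δ = -0.3993, a = -1.8370

a = (v'−v)/dt = (-0.367400)/0.2 = -1.8370
Δθ = θ'−θ = -0.070328;  (v·dt/L) = 2.5000·0.2/3.0 = 0.166667
tan δ = Δθ·L/(v·dt) = -0.421968  →  δ = -0.3993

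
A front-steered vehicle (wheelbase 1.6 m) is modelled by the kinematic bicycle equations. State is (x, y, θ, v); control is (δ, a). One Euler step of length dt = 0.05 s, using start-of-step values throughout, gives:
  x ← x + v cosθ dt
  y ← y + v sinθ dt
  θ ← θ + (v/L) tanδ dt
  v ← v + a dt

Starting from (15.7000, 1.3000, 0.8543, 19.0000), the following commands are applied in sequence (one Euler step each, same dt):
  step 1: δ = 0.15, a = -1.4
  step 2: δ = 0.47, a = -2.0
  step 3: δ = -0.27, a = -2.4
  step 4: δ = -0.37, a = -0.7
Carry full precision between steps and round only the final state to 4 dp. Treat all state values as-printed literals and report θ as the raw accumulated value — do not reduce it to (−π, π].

(17.6204, 4.5006, 0.8549, 18.6750)

after step 1 (δ=0.15, a=-1.4): (16.323909, 2.016406, 0.944037, 18.930000)
after step 2 (δ=0.47, a=-2.0): (16.879054, 2.783007, 1.244530, 18.830000)
after step 3 (δ=-0.27, a=-2.4): (17.180812, 3.674838, 1.081675, 18.710000)
after step 4 (δ=-0.37, a=-0.7): (17.620357, 4.500647, 0.854897, 18.675000)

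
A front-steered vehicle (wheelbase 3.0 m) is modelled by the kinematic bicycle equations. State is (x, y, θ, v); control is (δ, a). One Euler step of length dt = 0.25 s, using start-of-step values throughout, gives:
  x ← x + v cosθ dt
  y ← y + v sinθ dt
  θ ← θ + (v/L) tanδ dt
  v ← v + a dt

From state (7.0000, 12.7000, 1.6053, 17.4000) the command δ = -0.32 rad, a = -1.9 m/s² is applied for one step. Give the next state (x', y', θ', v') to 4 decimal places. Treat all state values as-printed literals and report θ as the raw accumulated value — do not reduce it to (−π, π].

x' = 7.0000 + 17.4000·cos(1.6053)·0.25 = 6.8499
y' = 12.7000 + 17.4000·sin(1.6053)·0.25 = 17.0474
θ' = 1.6053 + (17.4000/3.0)·tan(-0.32)·0.25 = 1.1248
v' = 17.4000 − 1.9000·0.25 = 16.9250

(6.8499, 17.0474, 1.1248, 16.9250)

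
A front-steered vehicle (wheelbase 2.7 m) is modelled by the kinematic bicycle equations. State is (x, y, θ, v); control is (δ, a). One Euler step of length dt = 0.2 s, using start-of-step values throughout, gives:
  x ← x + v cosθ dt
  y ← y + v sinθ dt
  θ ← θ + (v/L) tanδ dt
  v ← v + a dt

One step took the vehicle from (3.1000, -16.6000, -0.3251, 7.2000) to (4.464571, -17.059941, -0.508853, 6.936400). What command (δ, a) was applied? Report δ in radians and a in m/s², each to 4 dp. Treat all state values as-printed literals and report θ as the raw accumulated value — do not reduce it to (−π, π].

a = (v'−v)/dt = (-0.263600)/0.2 = -1.3180
Δθ = θ'−θ = -0.183753;  (v·dt/L) = 7.2000·0.2/2.7 = 0.533333
tan δ = Δθ·L/(v·dt) = -0.344537  →  δ = -0.3318

δ = -0.3318, a = -1.3180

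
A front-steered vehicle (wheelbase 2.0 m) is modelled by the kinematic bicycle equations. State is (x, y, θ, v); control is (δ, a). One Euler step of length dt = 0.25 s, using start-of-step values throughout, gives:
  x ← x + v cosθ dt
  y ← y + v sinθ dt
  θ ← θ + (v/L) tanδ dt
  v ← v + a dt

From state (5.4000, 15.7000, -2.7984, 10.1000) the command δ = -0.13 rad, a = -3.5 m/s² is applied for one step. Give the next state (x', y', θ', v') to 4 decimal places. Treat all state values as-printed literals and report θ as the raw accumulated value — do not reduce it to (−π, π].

x' = 5.4000 + 10.1000·cos(-2.7984)·0.25 = 3.0222
y' = 15.7000 + 10.1000·sin(-2.7984)·0.25 = 14.8503
θ' = -2.7984 + (10.1000/2.0)·tan(-0.13)·0.25 = -2.9635
v' = 10.1000 − 3.5000·0.25 = 9.2250

(3.0222, 14.8503, -2.9635, 9.2250)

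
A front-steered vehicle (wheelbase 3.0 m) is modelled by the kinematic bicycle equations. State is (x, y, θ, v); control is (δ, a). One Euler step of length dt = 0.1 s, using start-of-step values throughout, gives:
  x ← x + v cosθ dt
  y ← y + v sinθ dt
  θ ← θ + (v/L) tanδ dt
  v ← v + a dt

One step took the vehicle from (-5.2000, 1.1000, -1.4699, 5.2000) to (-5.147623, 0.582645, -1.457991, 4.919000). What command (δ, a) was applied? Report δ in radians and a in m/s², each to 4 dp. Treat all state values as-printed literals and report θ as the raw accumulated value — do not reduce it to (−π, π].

δ = 0.0686, a = -2.8100

a = (v'−v)/dt = (-0.281000)/0.1 = -2.8100
Δθ = θ'−θ = 0.011909;  (v·dt/L) = 5.2000·0.1/3.0 = 0.173333
tan δ = Δθ·L/(v·dt) = 0.068706  →  δ = 0.0686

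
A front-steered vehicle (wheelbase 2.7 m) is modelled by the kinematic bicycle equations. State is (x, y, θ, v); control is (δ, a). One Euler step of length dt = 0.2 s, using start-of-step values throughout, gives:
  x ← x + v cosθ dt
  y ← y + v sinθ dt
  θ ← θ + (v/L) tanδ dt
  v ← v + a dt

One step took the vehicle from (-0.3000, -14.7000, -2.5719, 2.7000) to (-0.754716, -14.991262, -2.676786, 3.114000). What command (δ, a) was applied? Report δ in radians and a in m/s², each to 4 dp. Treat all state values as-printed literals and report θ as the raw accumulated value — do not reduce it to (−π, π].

δ = -0.4830, a = 2.0700

a = (v'−v)/dt = (0.414000)/0.2 = 2.0700
Δθ = θ'−θ = -0.104886;  (v·dt/L) = 2.7000·0.2/2.7 = 0.200000
tan δ = Δθ·L/(v·dt) = -0.524430  →  δ = -0.4830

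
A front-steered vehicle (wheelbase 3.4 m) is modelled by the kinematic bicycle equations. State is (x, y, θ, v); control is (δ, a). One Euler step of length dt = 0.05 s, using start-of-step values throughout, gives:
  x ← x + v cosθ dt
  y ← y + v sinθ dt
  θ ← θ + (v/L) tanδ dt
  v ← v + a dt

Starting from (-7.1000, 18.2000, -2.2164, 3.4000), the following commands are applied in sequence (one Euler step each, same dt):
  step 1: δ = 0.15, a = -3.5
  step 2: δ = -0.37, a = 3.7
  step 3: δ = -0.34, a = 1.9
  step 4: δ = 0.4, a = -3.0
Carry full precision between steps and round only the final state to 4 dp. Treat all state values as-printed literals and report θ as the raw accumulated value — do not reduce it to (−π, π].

(-7.5118, 17.6627, -2.2232, 3.3550)

after step 1 (δ=0.15, a=-3.5): (-7.202286, 18.064215, -2.208843, 3.225000)
after step 2 (δ=-0.37, a=3.7): (-7.298331, 17.934689, -2.227238, 3.410000)
after step 3 (δ=-0.34, a=1.9): (-7.402387, 17.799624, -2.244977, 3.505000)
after step 4 (δ=0.4, a=-3.0): (-7.511788, 17.662716, -2.223185, 3.355000)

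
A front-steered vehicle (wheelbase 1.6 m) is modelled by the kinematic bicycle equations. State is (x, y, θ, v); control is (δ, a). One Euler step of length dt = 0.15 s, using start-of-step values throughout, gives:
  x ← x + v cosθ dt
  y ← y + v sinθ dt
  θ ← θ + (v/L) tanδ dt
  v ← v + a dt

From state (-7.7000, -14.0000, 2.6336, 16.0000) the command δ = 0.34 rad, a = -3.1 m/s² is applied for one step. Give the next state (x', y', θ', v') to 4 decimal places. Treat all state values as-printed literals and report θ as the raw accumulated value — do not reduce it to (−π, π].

x' = -7.7000 + 16.0000·cos(2.6336)·0.15 = -9.7969
y' = -14.0000 + 16.0000·sin(2.6336)·0.15 = -12.8326
θ' = 2.6336 + (16.0000/1.6)·tan(0.34)·0.15 = 3.1642
v' = 16.0000 − 3.1000·0.15 = 15.5350

(-9.7969, -12.8326, 3.1642, 15.5350)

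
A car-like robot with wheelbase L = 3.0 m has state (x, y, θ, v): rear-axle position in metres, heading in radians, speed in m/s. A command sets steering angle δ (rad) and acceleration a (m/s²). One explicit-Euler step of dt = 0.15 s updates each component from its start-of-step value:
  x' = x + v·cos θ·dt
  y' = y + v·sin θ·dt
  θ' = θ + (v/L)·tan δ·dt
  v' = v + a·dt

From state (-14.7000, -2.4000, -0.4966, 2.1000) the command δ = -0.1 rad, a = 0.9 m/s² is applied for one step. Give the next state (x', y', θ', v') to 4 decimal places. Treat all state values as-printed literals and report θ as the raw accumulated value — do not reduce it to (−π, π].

(-14.4230, -2.5501, -0.5071, 2.2350)

x' = -14.7000 + 2.1000·cos(-0.4966)·0.15 = -14.4230
y' = -2.4000 + 2.1000·sin(-0.4966)·0.15 = -2.5501
θ' = -0.4966 + (2.1000/3.0)·tan(-0.1)·0.15 = -0.5071
v' = 2.1000 + 0.9000·0.15 = 2.2350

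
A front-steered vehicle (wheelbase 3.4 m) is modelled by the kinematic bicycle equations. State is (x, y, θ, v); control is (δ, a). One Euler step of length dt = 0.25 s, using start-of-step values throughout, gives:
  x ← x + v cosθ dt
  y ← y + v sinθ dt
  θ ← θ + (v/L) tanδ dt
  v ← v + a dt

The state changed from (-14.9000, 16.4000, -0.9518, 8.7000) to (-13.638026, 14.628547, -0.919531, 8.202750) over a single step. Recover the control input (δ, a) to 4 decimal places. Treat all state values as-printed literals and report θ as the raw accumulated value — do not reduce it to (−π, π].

δ = 0.0504, a = -1.9890

a = (v'−v)/dt = (-0.497250)/0.25 = -1.9890
Δθ = θ'−θ = 0.032269;  (v·dt/L) = 8.7000·0.25/3.4 = 0.639706
tan δ = Δθ·L/(v·dt) = 0.050443  →  δ = 0.0504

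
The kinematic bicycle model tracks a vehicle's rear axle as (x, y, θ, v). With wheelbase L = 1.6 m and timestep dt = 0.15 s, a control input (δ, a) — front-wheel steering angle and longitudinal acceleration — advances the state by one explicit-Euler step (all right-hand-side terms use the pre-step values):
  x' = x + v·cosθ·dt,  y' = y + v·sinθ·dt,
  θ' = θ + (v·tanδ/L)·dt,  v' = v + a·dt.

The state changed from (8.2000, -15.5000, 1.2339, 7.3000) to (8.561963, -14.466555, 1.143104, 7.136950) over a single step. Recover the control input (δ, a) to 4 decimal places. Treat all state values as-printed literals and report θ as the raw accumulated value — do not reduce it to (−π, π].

δ = -0.1319, a = -1.0870

a = (v'−v)/dt = (-0.163050)/0.15 = -1.0870
Δθ = θ'−θ = -0.090796;  (v·dt/L) = 7.3000·0.15/1.6 = 0.684375
tan δ = Δθ·L/(v·dt) = -0.132670  →  δ = -0.1319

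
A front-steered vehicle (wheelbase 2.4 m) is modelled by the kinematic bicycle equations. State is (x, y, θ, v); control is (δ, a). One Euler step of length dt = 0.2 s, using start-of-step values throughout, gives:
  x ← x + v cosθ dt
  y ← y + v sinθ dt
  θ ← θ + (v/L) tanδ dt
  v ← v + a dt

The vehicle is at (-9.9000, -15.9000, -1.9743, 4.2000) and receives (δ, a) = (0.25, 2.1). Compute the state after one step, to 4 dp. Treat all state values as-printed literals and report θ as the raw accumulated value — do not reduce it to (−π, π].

(-10.2298, -16.6725, -1.8849, 4.6200)

x' = -9.9000 + 4.2000·cos(-1.9743)·0.2 = -10.2298
y' = -15.9000 + 4.2000·sin(-1.9743)·0.2 = -16.6725
θ' = -1.9743 + (4.2000/2.4)·tan(0.25)·0.2 = -1.8849
v' = 4.2000 + 2.1000·0.2 = 4.6200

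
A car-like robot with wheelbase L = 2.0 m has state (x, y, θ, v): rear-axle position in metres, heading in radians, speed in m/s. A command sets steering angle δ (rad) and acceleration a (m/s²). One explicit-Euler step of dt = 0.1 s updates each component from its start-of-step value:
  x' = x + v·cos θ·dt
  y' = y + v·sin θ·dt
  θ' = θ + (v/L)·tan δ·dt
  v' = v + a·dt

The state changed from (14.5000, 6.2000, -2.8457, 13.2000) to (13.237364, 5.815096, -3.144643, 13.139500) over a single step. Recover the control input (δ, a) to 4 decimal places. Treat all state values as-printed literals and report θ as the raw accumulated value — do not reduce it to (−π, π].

a = (v'−v)/dt = (-0.060500)/0.1 = -0.6050
Δθ = θ'−θ = -0.298943;  (v·dt/L) = 13.2000·0.1/2.0 = 0.660000
tan δ = Δθ·L/(v·dt) = -0.452944  →  δ = -0.4253

δ = -0.4253, a = -0.6050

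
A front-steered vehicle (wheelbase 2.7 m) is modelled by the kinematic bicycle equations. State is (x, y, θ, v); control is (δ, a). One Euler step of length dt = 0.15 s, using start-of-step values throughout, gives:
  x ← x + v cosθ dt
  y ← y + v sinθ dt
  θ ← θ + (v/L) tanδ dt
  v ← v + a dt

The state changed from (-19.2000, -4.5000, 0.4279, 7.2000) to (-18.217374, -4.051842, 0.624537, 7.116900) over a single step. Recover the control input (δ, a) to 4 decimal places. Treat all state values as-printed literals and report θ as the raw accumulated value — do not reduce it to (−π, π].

δ = 0.4569, a = -0.5540

a = (v'−v)/dt = (-0.083100)/0.15 = -0.5540
Δθ = θ'−θ = 0.196637;  (v·dt/L) = 7.2000·0.15/2.7 = 0.400000
tan δ = Δθ·L/(v·dt) = 0.491592  →  δ = 0.4569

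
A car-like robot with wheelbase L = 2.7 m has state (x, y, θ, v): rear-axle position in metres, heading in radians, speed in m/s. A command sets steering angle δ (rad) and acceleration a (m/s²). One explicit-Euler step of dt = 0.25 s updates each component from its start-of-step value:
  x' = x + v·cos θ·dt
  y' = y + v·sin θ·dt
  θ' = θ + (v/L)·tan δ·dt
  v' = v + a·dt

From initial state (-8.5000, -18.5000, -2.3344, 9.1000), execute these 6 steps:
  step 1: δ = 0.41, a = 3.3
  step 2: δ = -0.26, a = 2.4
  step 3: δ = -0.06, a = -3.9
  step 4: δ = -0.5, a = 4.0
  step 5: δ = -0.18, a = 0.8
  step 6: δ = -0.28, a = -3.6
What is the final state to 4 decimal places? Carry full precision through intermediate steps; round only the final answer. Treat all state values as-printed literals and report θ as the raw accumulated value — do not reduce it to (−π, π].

(-19.2184, -27.9196, -3.2182, 9.8500)

after step 1 (δ=0.41, a=3.3): (-10.073229, -20.143343, -1.968183, 9.925000)
after step 2 (δ=-0.26, a=2.4): (-11.033497, -22.431243, -2.212652, 10.525000)
after step 3 (δ=-0.06, a=-3.9): (-12.608781, -24.538838, -2.271194, 9.550000)
after step 4 (δ=-0.5, a=4.0): (-14.147577, -26.364287, -2.754267, 10.550000)
after step 5 (δ=-0.18, a=0.8): (-16.589698, -27.360505, -2.932025, 10.750000)
after step 6 (δ=-0.28, a=-3.6): (-19.218398, -27.919606, -3.218248, 9.850000)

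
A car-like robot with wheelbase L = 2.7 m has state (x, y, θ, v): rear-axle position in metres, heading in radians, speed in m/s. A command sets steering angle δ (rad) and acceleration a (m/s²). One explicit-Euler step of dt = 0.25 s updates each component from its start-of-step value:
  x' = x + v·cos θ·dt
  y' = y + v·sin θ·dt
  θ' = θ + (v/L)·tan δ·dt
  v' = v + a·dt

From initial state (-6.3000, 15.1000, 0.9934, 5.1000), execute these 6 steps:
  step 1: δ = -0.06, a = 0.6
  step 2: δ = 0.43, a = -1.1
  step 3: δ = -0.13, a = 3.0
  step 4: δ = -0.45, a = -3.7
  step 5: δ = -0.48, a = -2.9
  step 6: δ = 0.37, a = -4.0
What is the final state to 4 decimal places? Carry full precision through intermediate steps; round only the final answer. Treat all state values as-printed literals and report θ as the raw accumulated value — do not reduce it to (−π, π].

(-2.1894, 21.2212, 0.7866, 3.0750)

after step 1 (δ=-0.06, a=0.6): (-5.604049, 16.168306, 0.965033, 5.250000)
after step 2 (δ=0.43, a=-1.1): (-4.856724, 17.247269, 1.187973, 4.975000)
after step 3 (δ=-0.13, a=3.0): (-4.392133, 18.400989, 1.127749, 5.725000)
after step 4 (δ=-0.45, a=-3.7): (-3.778565, 19.694051, 0.871686, 4.800000)
after step 5 (δ=-0.48, a=-2.9): (-3.006320, 20.612549, 0.640303, 4.075000)
after step 6 (δ=0.37, a=-4.0): (-2.189369, 21.221189, 0.786649, 3.075000)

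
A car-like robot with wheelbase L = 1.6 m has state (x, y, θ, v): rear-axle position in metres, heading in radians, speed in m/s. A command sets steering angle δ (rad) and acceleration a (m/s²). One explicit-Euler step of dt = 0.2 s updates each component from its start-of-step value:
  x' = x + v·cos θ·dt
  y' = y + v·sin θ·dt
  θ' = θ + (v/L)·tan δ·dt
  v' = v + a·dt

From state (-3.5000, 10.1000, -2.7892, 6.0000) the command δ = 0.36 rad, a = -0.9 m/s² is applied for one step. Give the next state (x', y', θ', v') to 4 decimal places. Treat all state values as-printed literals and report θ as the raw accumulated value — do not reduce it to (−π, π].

(-4.6263, 9.6858, -2.5069, 5.8200)

x' = -3.5000 + 6.0000·cos(-2.7892)·0.2 = -4.6263
y' = 10.1000 + 6.0000·sin(-2.7892)·0.2 = 9.6858
θ' = -2.7892 + (6.0000/1.6)·tan(0.36)·0.2 = -2.5069
v' = 6.0000 − 0.9000·0.2 = 5.8200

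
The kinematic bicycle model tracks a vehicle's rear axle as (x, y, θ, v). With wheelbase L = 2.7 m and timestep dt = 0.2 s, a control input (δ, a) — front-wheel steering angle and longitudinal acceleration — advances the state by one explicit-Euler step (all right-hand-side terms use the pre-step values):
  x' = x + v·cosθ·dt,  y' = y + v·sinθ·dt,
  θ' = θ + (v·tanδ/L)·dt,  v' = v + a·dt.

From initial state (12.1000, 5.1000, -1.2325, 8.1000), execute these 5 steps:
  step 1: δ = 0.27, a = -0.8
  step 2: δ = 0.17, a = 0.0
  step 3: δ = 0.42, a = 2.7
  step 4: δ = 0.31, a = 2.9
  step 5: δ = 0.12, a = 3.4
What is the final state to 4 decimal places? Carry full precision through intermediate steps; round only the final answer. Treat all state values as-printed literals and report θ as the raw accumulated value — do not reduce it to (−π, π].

(17.1915, -1.0919, -0.4207, 9.7400)

after step 1 (δ=0.27, a=-0.8): (12.637646, 3.571819, -1.066445, 7.940000)
after step 2 (δ=0.17, a=0.0): (13.405031, 2.181544, -0.965485, 7.940000)
after step 3 (δ=0.42, a=2.7): (14.308631, 0.875692, -0.702835, 8.480000)
after step 4 (δ=0.31, a=2.9): (15.602701, -0.220574, -0.501622, 9.060000)
after step 5 (δ=0.12, a=3.4): (17.191470, -1.091871, -0.420699, 9.740000)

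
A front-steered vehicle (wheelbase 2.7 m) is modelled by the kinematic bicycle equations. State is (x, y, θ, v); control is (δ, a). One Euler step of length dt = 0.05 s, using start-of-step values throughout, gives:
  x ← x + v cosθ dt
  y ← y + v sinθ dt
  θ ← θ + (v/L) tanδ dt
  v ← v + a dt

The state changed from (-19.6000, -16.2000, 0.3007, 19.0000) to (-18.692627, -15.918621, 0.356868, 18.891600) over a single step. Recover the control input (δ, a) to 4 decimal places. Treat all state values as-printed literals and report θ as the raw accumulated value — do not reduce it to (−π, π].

δ = 0.1583, a = -2.1680

a = (v'−v)/dt = (-0.108400)/0.05 = -2.1680
Δθ = θ'−θ = 0.056168;  (v·dt/L) = 19.0000·0.05/2.7 = 0.351852
tan δ = Δθ·L/(v·dt) = 0.159635  →  δ = 0.1583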